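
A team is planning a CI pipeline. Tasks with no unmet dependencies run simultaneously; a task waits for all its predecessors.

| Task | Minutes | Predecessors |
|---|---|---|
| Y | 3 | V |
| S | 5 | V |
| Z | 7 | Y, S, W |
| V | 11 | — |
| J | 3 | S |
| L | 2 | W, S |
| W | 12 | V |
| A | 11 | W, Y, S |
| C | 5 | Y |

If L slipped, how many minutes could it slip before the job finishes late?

9

V→W→A = 11+12+11 = 34 sets the makespan at 34 minutes.
Longest path through L: 25 minutes (earliest finish 25, latest finish 34).
Float = 34 − 25 = 9.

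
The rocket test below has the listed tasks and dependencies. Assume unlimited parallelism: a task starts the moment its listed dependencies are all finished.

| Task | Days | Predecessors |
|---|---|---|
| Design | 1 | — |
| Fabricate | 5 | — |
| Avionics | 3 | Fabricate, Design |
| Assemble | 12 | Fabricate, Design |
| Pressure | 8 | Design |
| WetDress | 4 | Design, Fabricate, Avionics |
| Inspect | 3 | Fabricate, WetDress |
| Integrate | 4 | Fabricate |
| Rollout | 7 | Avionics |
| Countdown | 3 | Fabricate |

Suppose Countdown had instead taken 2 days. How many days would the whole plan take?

17

The binding path is Fabricate→Assemble = 5+12 = 17; finish at 17 days.
Countdown is off the critical path — its longest chain is 8 days, giving 9 of slack.
The critical path is still Fabricate→Assemble; finish is now 17 days.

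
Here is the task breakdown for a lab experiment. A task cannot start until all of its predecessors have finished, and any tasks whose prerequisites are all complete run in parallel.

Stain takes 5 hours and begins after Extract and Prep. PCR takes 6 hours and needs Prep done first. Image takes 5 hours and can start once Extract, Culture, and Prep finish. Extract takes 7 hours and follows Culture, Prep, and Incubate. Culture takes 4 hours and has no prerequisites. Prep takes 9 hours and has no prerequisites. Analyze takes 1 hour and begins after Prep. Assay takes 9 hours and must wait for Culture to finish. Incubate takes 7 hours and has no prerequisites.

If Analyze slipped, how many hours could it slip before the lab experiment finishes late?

Prep→Extract→Image = 9+7+5 = 21 sets the makespan at 21 hours.
The longest chain containing Analyze totals 10 hours.
Slack of Analyze = 20 − 9 = 11 hours.

11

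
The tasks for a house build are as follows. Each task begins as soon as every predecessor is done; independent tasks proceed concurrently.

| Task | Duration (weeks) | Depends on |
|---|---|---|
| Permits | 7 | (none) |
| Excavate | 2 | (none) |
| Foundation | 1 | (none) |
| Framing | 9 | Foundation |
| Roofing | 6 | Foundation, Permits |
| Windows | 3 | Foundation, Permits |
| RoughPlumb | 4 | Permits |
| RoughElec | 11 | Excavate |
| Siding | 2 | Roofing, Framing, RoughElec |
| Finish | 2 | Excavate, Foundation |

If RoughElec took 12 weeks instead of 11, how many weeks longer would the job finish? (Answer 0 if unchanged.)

1

Baseline: Excavate→RoughElec→Siding = 2+11+2 = 15 → 15 weeks.
RoughElec is on the critical path; changing it to 12 makes that path 16 weeks.
No other chain overtakes it, so the finish is 16 weeks.
Change in finish: 16 − 15 = +1 weeks.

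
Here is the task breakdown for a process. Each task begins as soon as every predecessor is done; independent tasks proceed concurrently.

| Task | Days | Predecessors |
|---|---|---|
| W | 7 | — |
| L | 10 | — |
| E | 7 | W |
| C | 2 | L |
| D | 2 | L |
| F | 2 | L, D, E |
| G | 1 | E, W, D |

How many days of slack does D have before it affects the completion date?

Critical path: W→E→F = 7+7+2 = 16, so the finish is 16 days.
Longest path through D: 14 days (earliest finish 12, latest finish 14).
So D can slip 14 − 12 = 2 days.

2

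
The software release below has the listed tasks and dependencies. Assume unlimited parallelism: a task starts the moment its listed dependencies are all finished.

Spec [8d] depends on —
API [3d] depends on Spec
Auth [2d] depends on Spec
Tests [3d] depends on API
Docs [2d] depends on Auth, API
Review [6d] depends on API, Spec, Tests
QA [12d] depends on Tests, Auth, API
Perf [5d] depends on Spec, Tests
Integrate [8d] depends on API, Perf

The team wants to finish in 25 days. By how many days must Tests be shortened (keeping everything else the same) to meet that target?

Current finish: 27 days; target: 25.
Tests is on every critical path, so each day cut from Tests cuts the finish by one (this holds down to a finish of 25).
Need 27 − 25 = 2 days off Tests → Tests becomes 1 day, finish becomes 25.

2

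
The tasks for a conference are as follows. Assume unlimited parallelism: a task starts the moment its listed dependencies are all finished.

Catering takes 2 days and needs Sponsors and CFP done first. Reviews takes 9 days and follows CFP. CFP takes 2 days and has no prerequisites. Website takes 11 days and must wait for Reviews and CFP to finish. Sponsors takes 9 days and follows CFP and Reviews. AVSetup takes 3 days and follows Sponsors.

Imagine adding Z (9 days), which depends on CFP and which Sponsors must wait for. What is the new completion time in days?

23

Originally the project takes 23 days.
With Z inserted, Sponsors now waits for max(CFP, Reviews, Z).
New critical path: CFP→Z→Sponsors→AVSetup = 2+9+9+3 = 23 ⇒ 23 days.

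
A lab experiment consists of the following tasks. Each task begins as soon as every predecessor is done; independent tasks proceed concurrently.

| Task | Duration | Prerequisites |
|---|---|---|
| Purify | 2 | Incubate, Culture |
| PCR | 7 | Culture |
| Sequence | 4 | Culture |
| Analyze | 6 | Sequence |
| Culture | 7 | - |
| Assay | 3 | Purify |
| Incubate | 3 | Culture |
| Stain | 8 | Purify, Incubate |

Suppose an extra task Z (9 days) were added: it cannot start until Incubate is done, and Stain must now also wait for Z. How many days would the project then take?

Originally the project takes 20 days.
With Z inserted, Stain now waits for max(Purify, Incubate, Z).
New critical path: Culture→Incubate→Z→Stain = 7+3+9+8 = 27 ⇒ 27 days.

27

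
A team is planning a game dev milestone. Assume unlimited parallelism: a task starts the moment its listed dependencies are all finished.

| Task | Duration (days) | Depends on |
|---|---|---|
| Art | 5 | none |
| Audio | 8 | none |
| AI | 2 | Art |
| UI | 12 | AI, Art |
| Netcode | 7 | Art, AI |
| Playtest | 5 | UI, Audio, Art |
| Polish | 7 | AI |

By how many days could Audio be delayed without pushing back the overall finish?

11

The longest chain is Art→AI→UI→Playtest = 5+2+12+5 = 24; overall finish 24 days.
The longest chain containing Audio totals 13 days.
Slack of Audio = 11 − 0 = 11 days.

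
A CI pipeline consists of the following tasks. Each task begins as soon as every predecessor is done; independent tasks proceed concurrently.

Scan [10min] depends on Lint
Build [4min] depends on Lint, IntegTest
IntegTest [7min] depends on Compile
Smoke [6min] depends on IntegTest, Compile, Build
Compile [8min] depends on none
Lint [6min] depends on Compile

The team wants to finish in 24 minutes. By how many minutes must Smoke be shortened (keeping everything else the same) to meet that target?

1

Current finish: 25 minutes; target: 24.
Smoke is on every critical path, so each minute cut from Smoke cuts the finish by one (this holds down to a finish of 24).
Need 25 − 24 = 1 minute off Smoke → Smoke becomes 5 minutes, finish becomes 24.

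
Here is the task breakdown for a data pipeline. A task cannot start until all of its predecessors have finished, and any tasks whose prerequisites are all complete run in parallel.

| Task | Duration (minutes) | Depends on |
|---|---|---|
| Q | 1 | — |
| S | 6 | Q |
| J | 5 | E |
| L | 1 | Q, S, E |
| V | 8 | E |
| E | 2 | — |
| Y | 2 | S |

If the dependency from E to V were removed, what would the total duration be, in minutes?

9

Before: longest chain E→V = 2+8 = 10, finish 10.
Without E→V, V's earliest start moves from 2 to 0.
The longest chain is now Q→S→Y = 1+6+2 = 9, so the schedule takes 9 minutes.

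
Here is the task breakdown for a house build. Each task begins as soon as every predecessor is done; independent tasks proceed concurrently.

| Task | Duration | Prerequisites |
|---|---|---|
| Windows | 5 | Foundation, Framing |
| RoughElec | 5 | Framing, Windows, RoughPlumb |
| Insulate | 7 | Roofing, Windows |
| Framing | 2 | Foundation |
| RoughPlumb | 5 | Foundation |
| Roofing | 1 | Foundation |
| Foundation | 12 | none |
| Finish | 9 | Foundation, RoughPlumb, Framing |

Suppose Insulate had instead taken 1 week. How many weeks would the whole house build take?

Baseline: Foundation→Framing→Windows→Insulate = 12+2+5+7 = 26 → 26 weeks.
Insulate is on the critical path; changing it to 1 makes that path 20 weeks.
Now Foundation→RoughPlumb→Finish = 12+5+9 = 26 is longest, so the finish becomes 26 weeks.

26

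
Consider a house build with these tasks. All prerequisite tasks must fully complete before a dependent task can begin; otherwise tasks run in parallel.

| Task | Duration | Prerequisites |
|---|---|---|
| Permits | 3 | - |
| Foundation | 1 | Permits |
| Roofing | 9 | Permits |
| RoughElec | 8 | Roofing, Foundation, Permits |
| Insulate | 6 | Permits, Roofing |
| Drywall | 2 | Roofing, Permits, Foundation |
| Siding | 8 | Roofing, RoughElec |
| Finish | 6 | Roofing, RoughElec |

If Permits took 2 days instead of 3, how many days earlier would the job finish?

1

Actual critical path: Permits→Roofing→RoughElec→Siding = 3+9+8+8 = 28 ⇒ 28 days.
Since Permits is critical, the -1 change carries straight to that chain (now 27 days).
That remains the longest chain; total 27 days.
Change in finish: 27 − 28 = -1 days.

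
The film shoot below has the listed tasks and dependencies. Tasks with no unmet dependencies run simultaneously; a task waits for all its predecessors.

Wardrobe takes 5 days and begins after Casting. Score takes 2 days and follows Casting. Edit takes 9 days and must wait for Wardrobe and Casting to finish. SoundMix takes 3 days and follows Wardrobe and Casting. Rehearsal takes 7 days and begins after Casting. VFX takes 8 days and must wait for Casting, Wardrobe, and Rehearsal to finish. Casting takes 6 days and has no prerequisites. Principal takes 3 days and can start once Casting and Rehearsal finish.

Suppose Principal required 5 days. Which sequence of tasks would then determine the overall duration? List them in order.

The binding path is Casting→Rehearsal→VFX = 6+7+8 = 21; finish at 21 days.
Principal is off the critical path — its longest chain is 16 days, giving 5 of slack.
No other chain overtakes it, so the finish is 21 days.

Casting, Rehearsal, VFX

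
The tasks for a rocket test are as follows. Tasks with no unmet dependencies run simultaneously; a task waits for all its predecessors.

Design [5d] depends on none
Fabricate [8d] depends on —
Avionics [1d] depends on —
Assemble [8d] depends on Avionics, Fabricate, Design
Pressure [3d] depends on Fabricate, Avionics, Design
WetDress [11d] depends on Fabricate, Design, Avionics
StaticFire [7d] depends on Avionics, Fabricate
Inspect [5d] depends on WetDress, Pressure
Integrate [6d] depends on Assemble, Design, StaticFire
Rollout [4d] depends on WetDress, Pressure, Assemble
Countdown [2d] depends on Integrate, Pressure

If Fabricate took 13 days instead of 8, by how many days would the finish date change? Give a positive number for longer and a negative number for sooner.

5

Critical path before the change: Fabricate→Assemble→Integrate→Countdown = 8+8+6+2 = 24 giving 24 days.
Since Fabricate is critical, the +5 change carries straight to that chain (now 29 days).
No other chain overtakes it, so the finish is 29 days.
Change in finish: 29 − 24 = +5 days.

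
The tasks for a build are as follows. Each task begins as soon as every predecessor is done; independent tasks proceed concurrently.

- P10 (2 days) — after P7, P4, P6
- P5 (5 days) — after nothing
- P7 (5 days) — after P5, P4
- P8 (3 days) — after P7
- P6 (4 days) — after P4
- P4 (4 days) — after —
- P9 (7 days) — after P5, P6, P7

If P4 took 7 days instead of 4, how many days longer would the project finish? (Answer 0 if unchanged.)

2

Baseline: P5→P7→P9 = 5+5+7 = 17 → 17 days.
P4 has 1 day of float (longest path through it is 16).
The binding chain switches to P4→P7→P9 = 7+5+7 = 19; finish 19 days.
Change in finish: 19 − 17 = +2 days.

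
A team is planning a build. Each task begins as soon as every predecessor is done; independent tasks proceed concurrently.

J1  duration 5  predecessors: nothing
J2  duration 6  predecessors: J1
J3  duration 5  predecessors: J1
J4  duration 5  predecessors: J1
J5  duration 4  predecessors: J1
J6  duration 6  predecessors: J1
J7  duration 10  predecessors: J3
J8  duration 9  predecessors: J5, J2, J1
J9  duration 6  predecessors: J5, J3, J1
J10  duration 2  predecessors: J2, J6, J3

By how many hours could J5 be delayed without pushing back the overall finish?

2

J1→J2→J8 = 5+6+9 = 20 sets the makespan at 20 hours.
The longest chain containing J5 totals 18 hours.
Slack of J5 = 7 − 5 = 2 hours.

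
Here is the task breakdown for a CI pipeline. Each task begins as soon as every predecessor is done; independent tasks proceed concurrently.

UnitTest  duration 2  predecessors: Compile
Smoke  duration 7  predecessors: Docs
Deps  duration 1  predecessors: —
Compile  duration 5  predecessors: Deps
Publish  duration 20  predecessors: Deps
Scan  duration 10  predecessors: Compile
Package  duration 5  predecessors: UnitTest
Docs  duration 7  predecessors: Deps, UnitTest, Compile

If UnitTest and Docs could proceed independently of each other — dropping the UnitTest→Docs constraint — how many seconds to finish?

Before: longest chain Deps→Compile→UnitTest→Docs→Smoke = 1+5+2+7+7 = 22, finish 22.
Without UnitTest→Docs, Docs's earliest start moves from 8 to 6.
After: Deps→Publish = 1+20 = 21 → 21 seconds.

21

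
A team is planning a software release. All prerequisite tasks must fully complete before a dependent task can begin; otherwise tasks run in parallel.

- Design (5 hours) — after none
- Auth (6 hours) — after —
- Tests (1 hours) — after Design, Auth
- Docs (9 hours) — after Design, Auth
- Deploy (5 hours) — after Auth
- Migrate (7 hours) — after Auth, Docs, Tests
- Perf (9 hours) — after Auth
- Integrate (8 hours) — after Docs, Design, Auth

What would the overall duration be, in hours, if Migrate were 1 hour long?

Critical path before the change: Auth→Docs→Integrate = 6+9+8 = 23 giving 23 hours.
Migrate has 1 hour of float (longest path through it is 22).
The critical path is still Auth→Docs→Integrate; finish is now 23 hours.

23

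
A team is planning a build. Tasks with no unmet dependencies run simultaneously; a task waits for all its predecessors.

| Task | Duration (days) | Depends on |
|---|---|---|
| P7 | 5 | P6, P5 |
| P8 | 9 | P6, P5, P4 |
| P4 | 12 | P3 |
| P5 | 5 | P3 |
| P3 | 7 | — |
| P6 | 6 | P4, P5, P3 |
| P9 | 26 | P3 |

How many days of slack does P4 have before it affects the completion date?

P3→P4→P6→P8 = 7+12+6+9 = 34 sets the makespan at 34 days.
P4 finishes as early as 19 and must finish by 19.
Float = 34 − 34 = 0.

0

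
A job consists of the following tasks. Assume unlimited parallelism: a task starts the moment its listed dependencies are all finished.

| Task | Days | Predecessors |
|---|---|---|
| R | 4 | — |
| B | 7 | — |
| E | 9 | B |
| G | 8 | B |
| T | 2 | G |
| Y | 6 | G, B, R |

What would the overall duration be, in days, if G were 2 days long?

16

The binding path is B→G→Y = 7+8+6 = 21; finish at 21 days.
G is on the critical path; changing it to 2 makes that path 15 days.
The binding chain switches to B→E = 7+9 = 16; finish 16 days.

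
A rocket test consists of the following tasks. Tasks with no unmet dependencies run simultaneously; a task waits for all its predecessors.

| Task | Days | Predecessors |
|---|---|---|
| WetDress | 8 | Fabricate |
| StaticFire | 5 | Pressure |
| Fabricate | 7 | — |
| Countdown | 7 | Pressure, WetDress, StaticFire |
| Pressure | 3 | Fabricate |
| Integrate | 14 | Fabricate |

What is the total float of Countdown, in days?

0

The longest chain is Fabricate→Pressure→StaticFire→Countdown = 7+3+5+7 = 22; overall finish 22 days.
Longest path through Countdown: 22 days (earliest finish 22, latest finish 22).
So Countdown can slip 22 − 22 = 0 days.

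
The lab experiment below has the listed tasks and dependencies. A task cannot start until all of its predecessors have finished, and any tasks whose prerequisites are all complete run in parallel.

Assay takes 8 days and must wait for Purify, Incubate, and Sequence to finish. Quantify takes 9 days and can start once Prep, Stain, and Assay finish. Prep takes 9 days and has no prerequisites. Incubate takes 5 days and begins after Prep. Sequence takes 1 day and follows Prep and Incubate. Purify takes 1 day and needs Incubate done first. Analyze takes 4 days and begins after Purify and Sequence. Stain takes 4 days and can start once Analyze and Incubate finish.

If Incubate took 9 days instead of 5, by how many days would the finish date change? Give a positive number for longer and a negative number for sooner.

4

As given, the longest chain is Prep→Incubate→Sequence→Assay→Quantify = 9+5+1+8+9 = 32, so the finish is 32 days.
Incubate lies on that path, so at 9 days the path becomes 36 days.
The critical path is still Prep→Incubate→Sequence→Assay→Quantify; finish is now 36 days.
Change in finish: 36 − 32 = +4 days.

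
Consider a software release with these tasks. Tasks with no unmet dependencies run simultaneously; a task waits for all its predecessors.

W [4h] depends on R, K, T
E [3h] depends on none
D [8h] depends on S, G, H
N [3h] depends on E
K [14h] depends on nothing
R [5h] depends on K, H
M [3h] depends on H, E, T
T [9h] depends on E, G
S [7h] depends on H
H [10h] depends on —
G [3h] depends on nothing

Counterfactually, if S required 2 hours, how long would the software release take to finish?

23

Critical path before the change: H→S→D = 10+7+8 = 25 giving 25 hours.
S lies on that path, so at 2 hours the path becomes 20 hours.
Now K→R→W = 14+5+4 = 23 is longest, so the finish becomes 23 hours.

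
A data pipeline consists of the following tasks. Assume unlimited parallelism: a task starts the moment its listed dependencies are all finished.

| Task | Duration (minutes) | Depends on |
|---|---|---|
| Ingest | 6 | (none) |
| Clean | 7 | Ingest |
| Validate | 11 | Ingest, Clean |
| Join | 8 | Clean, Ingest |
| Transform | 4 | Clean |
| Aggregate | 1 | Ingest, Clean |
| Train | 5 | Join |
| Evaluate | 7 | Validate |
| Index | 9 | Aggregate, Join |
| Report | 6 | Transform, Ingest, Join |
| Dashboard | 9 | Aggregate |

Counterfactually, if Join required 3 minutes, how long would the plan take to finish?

The binding path is Ingest→Clean→Validate→Evaluate = 6+7+11+7 = 31; finish at 31 minutes.
Join has 1 minute of float (longest path through it is 30).
No other chain overtakes it, so the finish is 31 minutes.

31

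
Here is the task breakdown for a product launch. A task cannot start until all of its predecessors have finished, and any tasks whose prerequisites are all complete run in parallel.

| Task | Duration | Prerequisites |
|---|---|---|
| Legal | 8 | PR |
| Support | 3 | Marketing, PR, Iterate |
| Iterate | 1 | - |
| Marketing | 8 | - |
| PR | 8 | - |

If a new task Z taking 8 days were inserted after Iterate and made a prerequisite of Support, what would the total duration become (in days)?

Originally the schedule takes 16 days.
With Z inserted, Support now waits for max(Marketing, PR, Iterate, Z).
New critical path: PR→Legal = 8+8 = 16 ⇒ 16 days.

16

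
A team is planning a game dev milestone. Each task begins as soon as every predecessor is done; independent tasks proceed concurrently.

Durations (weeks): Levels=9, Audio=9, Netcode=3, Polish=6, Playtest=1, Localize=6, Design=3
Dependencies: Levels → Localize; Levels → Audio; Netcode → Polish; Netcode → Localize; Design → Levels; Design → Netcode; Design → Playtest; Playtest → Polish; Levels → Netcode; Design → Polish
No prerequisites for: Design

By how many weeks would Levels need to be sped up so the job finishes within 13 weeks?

8

Current finish: 21 weeks; target: 13.
Levels is on every critical path, so each week cut from Levels cuts the finish by one (this holds down to a finish of 13).
Need 21 − 13 = 8 weeks off Levels → Levels becomes 1 week, finish becomes 13.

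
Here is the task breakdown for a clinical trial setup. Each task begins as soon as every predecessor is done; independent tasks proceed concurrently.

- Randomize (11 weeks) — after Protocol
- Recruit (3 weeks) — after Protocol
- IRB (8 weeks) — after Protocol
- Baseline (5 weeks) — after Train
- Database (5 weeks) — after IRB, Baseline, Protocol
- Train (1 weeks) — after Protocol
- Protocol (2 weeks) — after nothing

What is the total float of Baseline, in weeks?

2

Critical path: Protocol→IRB→Database = 2+8+5 = 15, so the finish is 15 weeks.
The longest chain containing Baseline totals 13 weeks.
Float = 15 − 13 = 2.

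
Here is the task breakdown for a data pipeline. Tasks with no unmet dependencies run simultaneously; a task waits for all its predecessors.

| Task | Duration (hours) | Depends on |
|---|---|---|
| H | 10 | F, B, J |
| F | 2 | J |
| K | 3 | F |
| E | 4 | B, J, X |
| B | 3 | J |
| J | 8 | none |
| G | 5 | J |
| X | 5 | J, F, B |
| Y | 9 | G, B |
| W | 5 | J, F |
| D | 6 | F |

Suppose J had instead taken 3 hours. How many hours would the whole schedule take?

17

As given, the longest chain is J→G→Y = 8+5+9 = 22, so the finish is 22 hours.
J lies on that path, so at 3 hours the path becomes 17 hours.
That remains the longest chain; total 17 hours.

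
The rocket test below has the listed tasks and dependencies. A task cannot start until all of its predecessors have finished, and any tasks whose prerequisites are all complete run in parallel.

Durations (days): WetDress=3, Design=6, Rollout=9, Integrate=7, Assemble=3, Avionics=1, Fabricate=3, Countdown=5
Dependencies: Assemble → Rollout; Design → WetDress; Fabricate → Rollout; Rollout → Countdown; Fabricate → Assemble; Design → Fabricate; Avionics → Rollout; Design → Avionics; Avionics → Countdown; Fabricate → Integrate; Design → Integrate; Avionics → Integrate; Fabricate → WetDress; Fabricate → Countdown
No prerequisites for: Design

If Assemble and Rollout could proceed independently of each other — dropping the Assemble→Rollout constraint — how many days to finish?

Original critical path: Design→Fabricate→Assemble→Rollout→Countdown = 6+3+3+9+5 = 26 ⇒ 26 days.
Without Assemble→Rollout, Rollout's earliest start moves from 12 to 9.
After: Design→Fabricate→Rollout→Countdown = 6+3+9+5 = 23 → 23 days.

23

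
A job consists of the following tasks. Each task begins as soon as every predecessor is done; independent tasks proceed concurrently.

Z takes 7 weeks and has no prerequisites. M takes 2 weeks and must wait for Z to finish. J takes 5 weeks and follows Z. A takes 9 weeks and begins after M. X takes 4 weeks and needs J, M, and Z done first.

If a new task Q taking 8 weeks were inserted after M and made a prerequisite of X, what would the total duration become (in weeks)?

Originally the schedule takes 18 weeks.
With Q inserted, X now waits for max(J, M, Z, Q).
New critical path: Z→M→Q→X = 7+2+8+4 = 21 ⇒ 21 weeks.

21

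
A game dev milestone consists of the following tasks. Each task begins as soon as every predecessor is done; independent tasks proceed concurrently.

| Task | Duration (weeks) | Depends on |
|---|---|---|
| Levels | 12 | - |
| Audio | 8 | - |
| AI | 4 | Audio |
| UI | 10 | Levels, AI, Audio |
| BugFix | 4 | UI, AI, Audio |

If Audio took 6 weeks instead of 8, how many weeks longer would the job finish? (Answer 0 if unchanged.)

The binding path is Audio→AI→UI→BugFix = 8+4+10+4 = 26; finish at 26 weeks.
Since Audio is critical, the -2 change carries straight to that chain (now 24 weeks).
Now Levels→UI→BugFix = 12+10+4 = 26 is longest, so the finish becomes 26 weeks.
Change in finish: 26 − 26 = +0 weeks.

0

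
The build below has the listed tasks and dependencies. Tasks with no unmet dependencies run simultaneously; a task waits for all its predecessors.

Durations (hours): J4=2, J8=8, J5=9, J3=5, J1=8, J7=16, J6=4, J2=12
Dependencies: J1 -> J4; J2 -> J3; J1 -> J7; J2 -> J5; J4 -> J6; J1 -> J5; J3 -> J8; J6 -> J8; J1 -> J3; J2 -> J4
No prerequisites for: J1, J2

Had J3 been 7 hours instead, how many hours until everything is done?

27

Critical path before the change: J2→J4→J6→J8 = 12+2+4+8 = 26 giving 26 hours.
The longest path through J3 is only 25 hours, so J3 has float 1.
Now J2→J3→J8 = 12+7+8 = 27 is longest, so the finish becomes 27 hours.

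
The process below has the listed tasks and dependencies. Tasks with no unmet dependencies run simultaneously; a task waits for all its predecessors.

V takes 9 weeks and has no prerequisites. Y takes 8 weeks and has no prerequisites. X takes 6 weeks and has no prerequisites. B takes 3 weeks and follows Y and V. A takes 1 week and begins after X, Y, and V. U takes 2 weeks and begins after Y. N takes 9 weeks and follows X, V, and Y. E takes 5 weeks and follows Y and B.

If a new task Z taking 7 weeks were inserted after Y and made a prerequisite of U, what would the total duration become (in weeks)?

18

Originally the project takes 18 weeks.
With Z inserted, U now waits for max(Y, Z).
New critical path: V→N = 9+9 = 18 ⇒ 18 weeks.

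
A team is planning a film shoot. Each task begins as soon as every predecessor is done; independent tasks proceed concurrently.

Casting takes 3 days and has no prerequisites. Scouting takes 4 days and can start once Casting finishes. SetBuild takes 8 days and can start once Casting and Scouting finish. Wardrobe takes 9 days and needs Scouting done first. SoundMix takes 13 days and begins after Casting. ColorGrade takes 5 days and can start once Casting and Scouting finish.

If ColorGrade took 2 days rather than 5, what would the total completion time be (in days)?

16

Baseline: Casting→Scouting→Wardrobe = 3+4+9 = 16 → 16 days.
The longest path through ColorGrade is only 12 days, so ColorGrade has float 4.
No other chain overtakes it, so the finish is 16 days.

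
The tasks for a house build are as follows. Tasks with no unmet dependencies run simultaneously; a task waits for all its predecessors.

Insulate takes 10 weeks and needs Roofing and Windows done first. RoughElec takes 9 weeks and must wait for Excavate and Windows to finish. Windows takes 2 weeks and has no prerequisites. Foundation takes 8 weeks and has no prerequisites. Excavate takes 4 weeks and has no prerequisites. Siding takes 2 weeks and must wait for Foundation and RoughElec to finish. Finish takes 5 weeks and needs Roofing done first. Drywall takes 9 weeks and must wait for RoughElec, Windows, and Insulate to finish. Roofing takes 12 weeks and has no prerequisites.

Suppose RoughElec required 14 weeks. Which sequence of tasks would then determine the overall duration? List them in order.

Roofing, Insulate, Drywall

The binding path is Roofing→Insulate→Drywall = 12+10+9 = 31; finish at 31 weeks.
RoughElec has 9 weeks of float (longest path through it is 22).
That remains the longest chain; total 31 weeks.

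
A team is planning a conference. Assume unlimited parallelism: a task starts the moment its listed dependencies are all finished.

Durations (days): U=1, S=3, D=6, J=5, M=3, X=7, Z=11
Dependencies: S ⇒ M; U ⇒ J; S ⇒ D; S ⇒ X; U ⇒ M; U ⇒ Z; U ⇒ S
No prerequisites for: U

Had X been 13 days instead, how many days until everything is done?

17

Critical path before the change: U→Z = 1+11 = 12 giving 12 days.
X has 1 day of float (longest path through it is 11).
Now U→S→X = 1+3+13 = 17 is longest, so the finish becomes 17 days.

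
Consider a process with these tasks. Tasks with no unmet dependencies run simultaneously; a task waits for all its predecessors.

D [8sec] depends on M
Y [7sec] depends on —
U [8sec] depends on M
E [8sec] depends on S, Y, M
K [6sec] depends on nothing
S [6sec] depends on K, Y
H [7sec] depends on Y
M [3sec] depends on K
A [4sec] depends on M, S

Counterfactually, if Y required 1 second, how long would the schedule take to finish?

20

The binding path is Y→S→E = 7+6+8 = 21; finish at 21 seconds.
Y is on the critical path; changing it to 1 makes that path 15 seconds.
Now K→S→E = 6+6+8 = 20 is longest, so the finish becomes 20 seconds.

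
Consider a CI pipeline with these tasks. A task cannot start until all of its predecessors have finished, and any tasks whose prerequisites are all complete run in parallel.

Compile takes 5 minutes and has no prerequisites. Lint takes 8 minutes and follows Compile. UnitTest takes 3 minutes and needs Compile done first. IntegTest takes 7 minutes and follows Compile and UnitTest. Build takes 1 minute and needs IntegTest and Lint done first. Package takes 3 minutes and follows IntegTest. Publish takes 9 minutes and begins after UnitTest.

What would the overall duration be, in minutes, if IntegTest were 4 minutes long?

As given, the longest chain is Compile→UnitTest→IntegTest→Package = 5+3+7+3 = 18, so the finish is 18 minutes.
Since IntegTest is critical, the -3 change carries straight to that chain (now 15 minutes).
The binding chain switches to Compile→UnitTest→Publish = 5+3+9 = 17; finish 17 minutes.

17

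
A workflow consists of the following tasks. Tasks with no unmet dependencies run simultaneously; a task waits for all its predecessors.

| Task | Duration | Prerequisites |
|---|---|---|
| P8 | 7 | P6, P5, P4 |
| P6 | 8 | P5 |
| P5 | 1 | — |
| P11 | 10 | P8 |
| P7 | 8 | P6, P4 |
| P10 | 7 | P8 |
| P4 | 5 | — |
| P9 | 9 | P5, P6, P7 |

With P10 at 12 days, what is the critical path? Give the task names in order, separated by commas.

Baseline: P5→P6→P7→P9 = 1+8+8+9 = 26 → 26 days.
The longest path through P10 is only 23 days, so P10 has float 3.
The binding chain switches to P5→P6→P8→P10 = 1+8+7+12 = 28; finish 28 days.

P5, P6, P8, P10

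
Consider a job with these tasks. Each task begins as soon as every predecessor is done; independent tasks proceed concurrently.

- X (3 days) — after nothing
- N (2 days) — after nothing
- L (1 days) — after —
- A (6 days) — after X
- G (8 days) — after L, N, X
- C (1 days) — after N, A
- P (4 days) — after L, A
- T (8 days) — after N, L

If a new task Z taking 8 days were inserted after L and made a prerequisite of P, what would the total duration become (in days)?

13

Originally the schedule takes 13 days.
With Z inserted, P now waits for max(L, A, Z).
New critical path: X→A→P = 3+6+4 = 13 ⇒ 13 days.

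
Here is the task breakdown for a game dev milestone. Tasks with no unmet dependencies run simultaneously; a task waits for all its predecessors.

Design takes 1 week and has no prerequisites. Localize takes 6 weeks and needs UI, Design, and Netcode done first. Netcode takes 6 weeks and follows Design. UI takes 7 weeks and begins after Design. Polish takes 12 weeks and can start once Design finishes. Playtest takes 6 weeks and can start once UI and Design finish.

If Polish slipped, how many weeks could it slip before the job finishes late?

1

Critical path: Design→UI→Playtest = 1+7+6 = 14, so the finish is 14 weeks.
Polish finishes as early as 13 and must finish by 14.
Float = 14 − 13 = 1.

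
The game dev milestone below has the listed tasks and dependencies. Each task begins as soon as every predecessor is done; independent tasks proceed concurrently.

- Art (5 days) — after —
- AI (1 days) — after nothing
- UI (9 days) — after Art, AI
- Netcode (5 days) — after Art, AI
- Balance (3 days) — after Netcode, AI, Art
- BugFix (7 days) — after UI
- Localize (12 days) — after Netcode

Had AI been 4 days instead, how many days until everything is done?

22

Baseline: Art→Netcode→Localize = 5+5+12 = 22 → 22 days.
AI is off the critical path — its longest chain is 18 days, giving 4 of slack.
The critical path is still Art→Netcode→Localize; finish is now 22 days.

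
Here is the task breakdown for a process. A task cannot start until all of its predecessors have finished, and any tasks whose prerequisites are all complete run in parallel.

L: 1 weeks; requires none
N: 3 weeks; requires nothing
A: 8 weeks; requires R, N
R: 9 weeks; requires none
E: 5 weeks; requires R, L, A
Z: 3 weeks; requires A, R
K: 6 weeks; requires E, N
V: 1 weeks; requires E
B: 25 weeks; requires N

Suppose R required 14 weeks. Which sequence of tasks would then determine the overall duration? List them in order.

The binding path is R→A→E→K = 9+8+5+6 = 28; finish at 28 weeks.
Since R is critical, the +5 change carries straight to that chain (now 33 weeks).
No other chain overtakes it, so the finish is 33 weeks.

R, A, E, K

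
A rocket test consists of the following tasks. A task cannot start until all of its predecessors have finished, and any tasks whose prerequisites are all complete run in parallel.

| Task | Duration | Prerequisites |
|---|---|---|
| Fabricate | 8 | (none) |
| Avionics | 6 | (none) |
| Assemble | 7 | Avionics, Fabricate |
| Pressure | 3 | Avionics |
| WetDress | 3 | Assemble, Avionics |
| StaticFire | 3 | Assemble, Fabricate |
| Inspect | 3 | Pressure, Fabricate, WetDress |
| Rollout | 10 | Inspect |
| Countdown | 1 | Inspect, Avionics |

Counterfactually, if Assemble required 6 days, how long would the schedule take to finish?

Critical path before the change: Fabricate→Assemble→WetDress→Inspect→Rollout = 8+7+3+3+10 = 31 giving 31 days.
Assemble lies on that path, so at 6 days the path becomes 30 days.
The critical path is still Fabricate→Assemble→WetDress→Inspect→Rollout; finish is now 30 days.

30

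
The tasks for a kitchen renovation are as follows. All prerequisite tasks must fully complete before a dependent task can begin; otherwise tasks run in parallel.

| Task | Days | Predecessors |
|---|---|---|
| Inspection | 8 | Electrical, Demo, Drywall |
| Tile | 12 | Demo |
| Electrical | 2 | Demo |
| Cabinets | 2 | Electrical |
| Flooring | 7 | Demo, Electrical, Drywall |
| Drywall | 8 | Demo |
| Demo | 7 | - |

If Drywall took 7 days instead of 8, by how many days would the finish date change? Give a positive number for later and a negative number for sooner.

-1

Baseline: Demo→Drywall→Inspection = 7+8+8 = 23 → 23 days.
Drywall lies on that path, so at 7 days the path becomes 22 days.
No other chain overtakes it, so the finish is 22 days.
Change in finish: 22 − 23 = -1 days.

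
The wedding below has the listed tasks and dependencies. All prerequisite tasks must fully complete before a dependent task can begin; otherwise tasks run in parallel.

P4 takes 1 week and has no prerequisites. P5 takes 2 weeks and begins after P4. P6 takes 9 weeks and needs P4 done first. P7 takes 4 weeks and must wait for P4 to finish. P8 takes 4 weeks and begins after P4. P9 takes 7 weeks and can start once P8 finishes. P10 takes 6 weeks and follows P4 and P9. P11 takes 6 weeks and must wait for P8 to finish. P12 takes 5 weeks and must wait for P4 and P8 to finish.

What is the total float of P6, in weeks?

8

Critical path: P4→P8→P9→P10 = 1+4+7+6 = 18, so the finish is 18 weeks.
The longest chain containing P6 totals 10 weeks.
Slack of P6 = 9 − 1 = 8 weeks.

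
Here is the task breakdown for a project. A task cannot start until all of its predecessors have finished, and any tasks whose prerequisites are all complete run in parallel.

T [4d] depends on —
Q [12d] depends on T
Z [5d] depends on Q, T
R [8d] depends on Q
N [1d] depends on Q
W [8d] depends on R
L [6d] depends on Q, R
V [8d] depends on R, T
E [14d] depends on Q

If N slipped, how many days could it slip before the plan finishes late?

15

T→Q→R→W = 4+12+8+8 = 32 sets the makespan at 32 days.
The longest chain containing N totals 17 days.
Slack of N = 31 − 16 = 15 days.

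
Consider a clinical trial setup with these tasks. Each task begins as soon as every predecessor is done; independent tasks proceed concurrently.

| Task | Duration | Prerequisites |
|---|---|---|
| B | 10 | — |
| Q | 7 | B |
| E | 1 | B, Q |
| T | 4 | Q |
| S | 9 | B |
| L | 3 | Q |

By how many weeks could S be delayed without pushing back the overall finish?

B→Q→T = 10+7+4 = 21 sets the makespan at 21 weeks.
The longest chain containing S totals 19 weeks.
Float = 21 − 19 = 2.

2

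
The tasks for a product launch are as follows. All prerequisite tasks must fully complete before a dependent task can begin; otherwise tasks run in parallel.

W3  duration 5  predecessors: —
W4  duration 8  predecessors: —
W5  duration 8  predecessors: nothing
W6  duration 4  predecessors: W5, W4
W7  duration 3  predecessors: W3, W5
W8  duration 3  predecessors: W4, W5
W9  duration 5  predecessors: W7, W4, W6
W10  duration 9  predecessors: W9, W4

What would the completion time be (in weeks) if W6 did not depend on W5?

26

With the dependency in place, W4→W6→W9→W10 = 8+4+5+9 = 26 sets the finish at 26 weeks.
Dropping W5→W6 doesn't change W6's earliest start (8); another predecessor still binds.
New critical path: W4→W6→W9→W10 = 8+4+5+9 = 26 ⇒ 26 weeks.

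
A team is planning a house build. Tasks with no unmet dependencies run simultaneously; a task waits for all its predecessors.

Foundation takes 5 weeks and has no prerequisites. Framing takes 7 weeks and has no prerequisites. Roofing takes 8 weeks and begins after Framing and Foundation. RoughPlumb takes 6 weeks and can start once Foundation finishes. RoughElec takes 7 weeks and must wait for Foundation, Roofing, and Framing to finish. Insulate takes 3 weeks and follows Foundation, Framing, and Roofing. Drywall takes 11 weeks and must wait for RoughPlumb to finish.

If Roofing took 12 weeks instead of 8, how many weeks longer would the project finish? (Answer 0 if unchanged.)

The binding path is Framing→Roofing→RoughElec = 7+8+7 = 22; finish at 22 weeks.
Since Roofing is critical, the +4 change carries straight to that chain (now 26 weeks).
That remains the longest chain; total 26 weeks.
Change in finish: 26 − 22 = +4 weeks.

4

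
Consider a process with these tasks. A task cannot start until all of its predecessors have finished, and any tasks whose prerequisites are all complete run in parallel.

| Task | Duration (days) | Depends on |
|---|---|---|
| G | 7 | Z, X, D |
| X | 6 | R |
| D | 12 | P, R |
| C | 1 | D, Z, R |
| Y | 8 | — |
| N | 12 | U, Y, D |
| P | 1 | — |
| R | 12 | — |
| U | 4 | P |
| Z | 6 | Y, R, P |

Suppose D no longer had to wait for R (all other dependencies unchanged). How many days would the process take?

With the dependency in place, R→D→N = 12+12+12 = 36 sets the finish at 36 days.
Without R→D, D's earliest start moves from 12 to 1.
The longest chain is now P→D→N = 1+12+12 = 25, so the process takes 25 days.

25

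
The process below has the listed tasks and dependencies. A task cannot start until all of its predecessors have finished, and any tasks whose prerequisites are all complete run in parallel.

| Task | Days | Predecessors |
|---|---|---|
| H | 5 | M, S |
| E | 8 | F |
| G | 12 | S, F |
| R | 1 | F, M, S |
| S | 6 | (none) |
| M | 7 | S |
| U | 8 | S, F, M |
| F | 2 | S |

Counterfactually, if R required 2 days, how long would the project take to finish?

Baseline: S→M→U = 6+7+8 = 21 → 21 days.
The longest path through R is only 14 days, so R has float 7.
No other chain overtakes it, so the finish is 21 days.

21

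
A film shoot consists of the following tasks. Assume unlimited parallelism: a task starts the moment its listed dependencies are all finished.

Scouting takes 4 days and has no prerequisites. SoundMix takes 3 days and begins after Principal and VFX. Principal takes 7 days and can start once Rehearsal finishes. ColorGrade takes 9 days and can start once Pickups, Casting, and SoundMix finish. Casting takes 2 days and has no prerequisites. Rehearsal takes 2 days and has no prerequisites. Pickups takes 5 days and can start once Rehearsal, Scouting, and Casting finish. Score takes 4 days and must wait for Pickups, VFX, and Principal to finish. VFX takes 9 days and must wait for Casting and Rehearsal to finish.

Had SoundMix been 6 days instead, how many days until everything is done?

Actual critical path: Casting→VFX→SoundMix→ColorGrade = 2+9+3+9 = 23 ⇒ 23 days.
SoundMix is on the critical path; changing it to 6 makes that path 26 days.
No other chain overtakes it, so the finish is 26 days.

26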